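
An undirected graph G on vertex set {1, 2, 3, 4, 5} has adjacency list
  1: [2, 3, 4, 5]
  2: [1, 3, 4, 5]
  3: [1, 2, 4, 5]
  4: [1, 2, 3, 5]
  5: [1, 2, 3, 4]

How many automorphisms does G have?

Every vertex has degree 4, so G is the complete graph K_5. Any permutation of the 5 vertices preserves K_5, so Aut(K_5) = S_5 of order 5! = 120.

120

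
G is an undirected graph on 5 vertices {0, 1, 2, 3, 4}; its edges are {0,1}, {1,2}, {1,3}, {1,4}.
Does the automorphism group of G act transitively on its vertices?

Vertex 1 is the only vertex of degree 4, so every automorphism fixes it; G is not vertex-transitive.

No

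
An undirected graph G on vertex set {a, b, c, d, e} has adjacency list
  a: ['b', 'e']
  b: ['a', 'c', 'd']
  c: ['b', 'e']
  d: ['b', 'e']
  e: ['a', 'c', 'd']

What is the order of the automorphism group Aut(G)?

The vertices split by degree into {b, e} (degree 3) and {a, c, d} (degree 2); every edge runs between the two parts, so G is the complete bipartite graph K_{2,3}. Automorphisms preserve the bipartition setwise (since the parts differ in size) and act as S_2 × S_3 within it; |Aut| = 12.

12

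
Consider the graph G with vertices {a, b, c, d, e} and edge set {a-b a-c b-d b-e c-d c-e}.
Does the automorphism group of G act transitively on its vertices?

No

Automorphisms preserve degree, but G has vertices of degree 2 and vertices of degree 3; no automorphism maps one to the other, so G is not vertex-transitive.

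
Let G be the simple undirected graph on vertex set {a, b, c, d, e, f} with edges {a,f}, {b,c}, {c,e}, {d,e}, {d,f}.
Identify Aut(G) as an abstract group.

C_2

The degree sequence is [1, 1, 2, 2, 2, 2]; the two degree-1 vertices a and b are the ends of a path, so G = P_6. A path has exactly one nontrivial symmetry — reversal — giving Aut(G) of order 2.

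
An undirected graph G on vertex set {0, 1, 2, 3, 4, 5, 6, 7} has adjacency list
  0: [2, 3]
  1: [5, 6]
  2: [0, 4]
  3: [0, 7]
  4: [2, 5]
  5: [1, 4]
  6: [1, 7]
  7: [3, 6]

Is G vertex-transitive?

Yes

Every vertex has degree 2 and the graph is connected, so G is the 8-cycle C_8. The automorphisms of the 8-cycle are exactly the symmetries of a regular 8-gon: the dihedral group D_8, |D_8| = 16. This group acts transitively on the 8 vertices.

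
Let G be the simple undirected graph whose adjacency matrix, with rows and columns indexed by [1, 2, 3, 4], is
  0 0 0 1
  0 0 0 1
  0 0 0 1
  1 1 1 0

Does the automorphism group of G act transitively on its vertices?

No

Vertex 4 is the only vertex of degree 3, so every automorphism fixes it; G is not vertex-transitive.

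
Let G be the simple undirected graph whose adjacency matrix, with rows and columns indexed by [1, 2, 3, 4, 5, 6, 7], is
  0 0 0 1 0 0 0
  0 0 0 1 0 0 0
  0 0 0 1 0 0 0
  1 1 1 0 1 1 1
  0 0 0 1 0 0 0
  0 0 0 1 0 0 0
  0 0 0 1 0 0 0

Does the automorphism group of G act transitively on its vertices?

Vertex 4 is the only vertex of degree 6, so every automorphism fixes it; G is not vertex-transitive.

No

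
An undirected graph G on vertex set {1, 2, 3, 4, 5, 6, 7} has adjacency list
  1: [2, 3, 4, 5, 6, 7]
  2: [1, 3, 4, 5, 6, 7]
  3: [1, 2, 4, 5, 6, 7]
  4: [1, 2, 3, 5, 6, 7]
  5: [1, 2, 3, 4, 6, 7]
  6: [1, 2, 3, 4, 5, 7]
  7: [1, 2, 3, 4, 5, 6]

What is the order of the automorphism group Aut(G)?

Every vertex has degree 6, so G is the complete graph K_7. Any permutation of the 7 vertices preserves K_7, so Aut(K_7) = S_7 of order 7! = 5040.

5040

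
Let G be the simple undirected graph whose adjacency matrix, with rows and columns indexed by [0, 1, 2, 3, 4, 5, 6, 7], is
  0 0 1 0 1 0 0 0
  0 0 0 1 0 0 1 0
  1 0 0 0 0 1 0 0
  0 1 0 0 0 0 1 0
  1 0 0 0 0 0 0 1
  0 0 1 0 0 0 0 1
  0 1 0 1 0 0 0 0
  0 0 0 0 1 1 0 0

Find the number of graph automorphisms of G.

60

G has two connected components, {0, 2, 4, 5, 7} and {1, 3, 6}; each is 2-regular, so G = C_5 ⊔ C_3. No automorphism exchanges components of different sizes, hence Aut(G) is the direct product D_5 × D_3, order 60.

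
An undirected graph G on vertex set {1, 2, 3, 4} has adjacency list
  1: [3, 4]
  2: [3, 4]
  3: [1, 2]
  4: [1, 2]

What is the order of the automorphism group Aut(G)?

8

G is 2-regular and connected on 4 vertices, i.e. the cycle C_4. C_4 has 4 rotations and 4 reflections, so Aut(C_4) ≅ D_4 of order 8.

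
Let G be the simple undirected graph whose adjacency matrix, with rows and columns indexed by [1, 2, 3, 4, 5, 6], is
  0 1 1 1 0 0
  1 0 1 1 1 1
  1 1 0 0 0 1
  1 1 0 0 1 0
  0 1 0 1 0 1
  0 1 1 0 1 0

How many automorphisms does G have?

10

Vertex 2 is the unique vertex of degree 5; the remaining 5 vertices each have degree 3 and induce a cycle, so G is the wheel on 6 vertices with hub 2. With the hub fixed, the remaining symmetry is that of the rim cycle C_5, giving the dihedral group D_5.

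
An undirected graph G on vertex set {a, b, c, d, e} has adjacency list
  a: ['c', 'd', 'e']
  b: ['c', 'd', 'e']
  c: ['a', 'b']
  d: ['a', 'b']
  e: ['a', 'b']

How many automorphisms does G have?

The vertices split by degree into {a, b} (degree 3) and {c, d, e} (degree 2); every edge runs between the two parts, so G is the complete bipartite graph K_{2,3}. Automorphisms preserve the bipartition setwise (since the parts differ in size) and act as S_3 × S_2 within it; |Aut| = 12.

12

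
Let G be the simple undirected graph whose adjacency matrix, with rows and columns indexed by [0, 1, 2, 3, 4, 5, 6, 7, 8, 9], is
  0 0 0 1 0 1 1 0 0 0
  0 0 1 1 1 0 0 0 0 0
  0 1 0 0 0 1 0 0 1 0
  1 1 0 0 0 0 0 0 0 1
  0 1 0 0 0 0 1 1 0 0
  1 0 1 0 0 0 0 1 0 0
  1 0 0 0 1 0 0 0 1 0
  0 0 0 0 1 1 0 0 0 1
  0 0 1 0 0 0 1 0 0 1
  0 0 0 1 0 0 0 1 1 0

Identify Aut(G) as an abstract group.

G is 3-regular on 10 vertices with no triangles and no 4-cycles (girth 5): this is the Petersen graph. Viewing the Petersen graph as the Kneser graph K(5,2) — vertices are 2-subsets of {1,…,5}, edges join disjoint pairs — its automorphisms are exactly the permutations of the 5-element set, so Aut ≅ S_5 of order 120.

the symmetric group S_5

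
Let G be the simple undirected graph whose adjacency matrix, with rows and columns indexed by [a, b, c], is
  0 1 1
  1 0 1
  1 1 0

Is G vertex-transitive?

Every vertex has degree 2, so G is the complete graph K_3. Every bijection on the vertex set is an automorphism of K_3; hence Aut(K_3) ≅ S_3, order 6. This group acts transitively on the 3 vertices.

Yes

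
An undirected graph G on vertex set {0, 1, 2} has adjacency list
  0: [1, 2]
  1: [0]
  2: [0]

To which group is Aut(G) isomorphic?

The degree sequence is [2, 1, 1]; the two degree-1 vertices 1 and 2 are the ends of a path, so G = P_3. The only nontrivial automorphism of a path is the end-to-end reflection, so Aut(G) ≅ Z_2.

the cyclic group of order 2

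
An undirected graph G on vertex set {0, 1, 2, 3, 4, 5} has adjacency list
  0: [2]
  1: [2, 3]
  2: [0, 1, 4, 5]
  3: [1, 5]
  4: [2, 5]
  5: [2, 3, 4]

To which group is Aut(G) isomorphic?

Degrees alone do not determine every vertex (e.g. 1 and 3 both have degree 2), but their neighbour-degree multisets differ: N(1) has degrees [2, 4] while N(3) has degrees [2, 3]. Repeating this refinement separates all vertices, so the only automorphism is the identity.

1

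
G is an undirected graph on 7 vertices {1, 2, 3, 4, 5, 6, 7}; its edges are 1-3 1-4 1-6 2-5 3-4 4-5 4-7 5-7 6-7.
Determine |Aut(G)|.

1

Degrees alone do not determine every vertex (e.g. 1 and 5 both have degree 3), but their neighbour-degree multisets differ: N(1) has degrees [2, 2, 4] while N(5) has degrees [1, 3, 4]. Repeating this refinement separates all vertices, so the only automorphism is the identity.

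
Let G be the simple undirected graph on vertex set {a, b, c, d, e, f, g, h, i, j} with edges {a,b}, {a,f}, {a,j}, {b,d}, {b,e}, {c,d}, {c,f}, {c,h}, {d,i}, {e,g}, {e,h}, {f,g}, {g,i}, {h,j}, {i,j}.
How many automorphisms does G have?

G is 3-regular on 10 vertices with no triangles and no 4-cycles (girth 5): this is the Petersen graph. It is a classical fact that the Petersen graph has automorphism group S_5 (order 120), arising from its description as the Kneser graph K(5,2).

120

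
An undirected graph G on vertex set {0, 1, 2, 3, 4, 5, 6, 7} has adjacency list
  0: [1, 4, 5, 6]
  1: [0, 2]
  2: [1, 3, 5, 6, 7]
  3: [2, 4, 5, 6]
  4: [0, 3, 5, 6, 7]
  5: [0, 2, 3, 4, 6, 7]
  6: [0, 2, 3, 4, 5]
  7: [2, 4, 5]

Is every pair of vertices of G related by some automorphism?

Vertex 1 is the only vertex of degree 2, so every automorphism fixes it; G is not vertex-transitive.

No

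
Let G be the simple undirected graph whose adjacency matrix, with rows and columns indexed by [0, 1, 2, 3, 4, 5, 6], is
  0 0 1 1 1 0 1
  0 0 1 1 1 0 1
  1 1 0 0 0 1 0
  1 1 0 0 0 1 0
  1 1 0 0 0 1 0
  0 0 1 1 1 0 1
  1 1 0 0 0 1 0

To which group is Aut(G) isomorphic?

The vertices split by degree into {0, 1, 5} (degree 4) and {2, 3, 4, 6} (degree 3); every edge runs between the two parts, so G is the complete bipartite graph K_{3,4}. The parts have unequal sizes, so no automorphism swaps them; each part is permuted independently, giving S_3 × S_4 of order 3!·4! = 144.

S_3 × S_4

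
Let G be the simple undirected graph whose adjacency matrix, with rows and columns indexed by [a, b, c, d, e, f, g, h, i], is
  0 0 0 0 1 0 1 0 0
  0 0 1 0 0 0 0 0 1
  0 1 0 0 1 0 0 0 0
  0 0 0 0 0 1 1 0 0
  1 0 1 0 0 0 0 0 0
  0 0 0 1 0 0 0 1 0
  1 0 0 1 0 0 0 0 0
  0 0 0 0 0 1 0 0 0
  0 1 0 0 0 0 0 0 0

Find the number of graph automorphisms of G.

The degree sequence is [2, 2, 2, 2, 2, 2, 2, 1, 1]; the two degree-1 vertices h and i are the ends of a path, so G = P_9. The only nontrivial automorphism of a path is the end-to-end reflection, so Aut(G) ≅ Z_2.

2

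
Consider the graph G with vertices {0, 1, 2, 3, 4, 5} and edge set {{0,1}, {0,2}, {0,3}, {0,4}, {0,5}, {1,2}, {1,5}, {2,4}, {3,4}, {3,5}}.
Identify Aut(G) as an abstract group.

D_5

Vertex 0 is the unique vertex of degree 5; the remaining 5 vertices each have degree 3 and induce a cycle, so G is the wheel on 6 vertices with hub 0. Every automorphism fixes the hub and acts on the rim 5-cycle, so Aut(G) ≅ Aut(C_5) = D_5 of order 10.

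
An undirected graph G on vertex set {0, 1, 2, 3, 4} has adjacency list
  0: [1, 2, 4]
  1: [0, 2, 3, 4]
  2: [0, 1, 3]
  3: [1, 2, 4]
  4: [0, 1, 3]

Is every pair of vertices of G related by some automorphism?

No

Vertex 1 is the only vertex of degree 4, so every automorphism fixes it; G is not vertex-transitive.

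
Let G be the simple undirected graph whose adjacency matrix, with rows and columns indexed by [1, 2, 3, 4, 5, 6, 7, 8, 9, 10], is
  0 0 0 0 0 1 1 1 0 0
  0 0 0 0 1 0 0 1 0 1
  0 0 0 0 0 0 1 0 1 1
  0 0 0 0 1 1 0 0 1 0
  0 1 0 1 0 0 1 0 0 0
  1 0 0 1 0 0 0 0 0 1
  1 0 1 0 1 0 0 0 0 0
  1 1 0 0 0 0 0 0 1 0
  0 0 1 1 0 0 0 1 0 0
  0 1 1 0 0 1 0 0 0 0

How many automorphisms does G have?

G is 3-regular on 10 vertices with no triangles and no 4-cycles (girth 5): this is the Petersen graph. Viewing the Petersen graph as the Kneser graph K(5,2) — vertices are 2-subsets of {1,…,5}, edges join disjoint pairs — its automorphisms are exactly the permutations of the 5-element set, so Aut ≅ S_5 of order 120.

120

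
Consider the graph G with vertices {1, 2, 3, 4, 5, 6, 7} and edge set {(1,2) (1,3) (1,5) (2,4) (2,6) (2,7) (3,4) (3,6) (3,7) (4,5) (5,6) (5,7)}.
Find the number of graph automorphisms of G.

144

The vertices split by degree into {2, 3, 5} (degree 4) and {1, 4, 6, 7} (degree 3); every edge runs between the two parts, so G is the complete bipartite graph K_{3,4}. Automorphisms preserve the bipartition setwise (since the parts differ in size) and act as S_3 × S_4 within it; |Aut| = 144.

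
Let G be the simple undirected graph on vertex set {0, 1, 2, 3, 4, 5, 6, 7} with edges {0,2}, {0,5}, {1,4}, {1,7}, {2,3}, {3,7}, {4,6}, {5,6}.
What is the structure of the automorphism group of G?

D_8

Every vertex has degree 2 and the graph is connected, so G is the 8-cycle C_8. The automorphisms of the 8-cycle are exactly the symmetries of a regular 8-gon: the dihedral group D_8, |D_8| = 16.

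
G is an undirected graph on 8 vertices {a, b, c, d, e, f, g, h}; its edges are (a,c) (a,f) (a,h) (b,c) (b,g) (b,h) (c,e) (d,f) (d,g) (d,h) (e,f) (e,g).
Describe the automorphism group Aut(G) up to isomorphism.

G is 3-regular and bipartite on 2^3 = 8 vertices with girth 4; it is the hypercube graph Q_3. Aut(Q_3) consists of the signed permutations of the 3 coordinate axes: 3! permutations times 2^3 sign flips, so |Aut| = 2^3·3! = 48.

the hyperoctahedral group B_3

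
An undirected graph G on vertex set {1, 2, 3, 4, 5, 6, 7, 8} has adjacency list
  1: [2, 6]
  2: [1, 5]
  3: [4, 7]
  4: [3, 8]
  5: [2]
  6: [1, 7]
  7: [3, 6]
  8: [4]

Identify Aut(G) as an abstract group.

Z_2

The degree sequence is [2, 2, 2, 2, 1, 2, 2, 1]; the two degree-1 vertices 5 and 8 are the ends of a path, so G = P_8. The only nontrivial automorphism of a path is the end-to-end reflection, so Aut(G) ≅ Z_2.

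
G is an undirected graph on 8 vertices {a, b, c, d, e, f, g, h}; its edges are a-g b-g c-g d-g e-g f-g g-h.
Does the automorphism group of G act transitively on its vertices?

No

Vertex g is the only vertex of degree 7, so every automorphism fixes it; G is not vertex-transitive.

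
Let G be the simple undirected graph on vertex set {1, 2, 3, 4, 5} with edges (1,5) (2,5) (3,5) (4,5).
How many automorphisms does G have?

24

Vertex 5 has degree 4 and every other vertex has degree 1, so G is the star K_{1,4} with centre 5. Any automorphism fixes the centre and permutes the 4 leaves freely, so Aut(G) ≅ S_4 of order 4! = 24.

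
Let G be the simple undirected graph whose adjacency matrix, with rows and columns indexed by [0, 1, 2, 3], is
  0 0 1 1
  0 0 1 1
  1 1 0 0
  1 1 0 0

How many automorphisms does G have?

G is 2-regular and bipartite on 2^2 = 4 vertices with girth 4; it is the hypercube graph Q_2. The symmetry group of the 2-cube is the hyperoctahedral group B_2 = Z_2 ≀ S_2, of order 2^2·2! = 8.

8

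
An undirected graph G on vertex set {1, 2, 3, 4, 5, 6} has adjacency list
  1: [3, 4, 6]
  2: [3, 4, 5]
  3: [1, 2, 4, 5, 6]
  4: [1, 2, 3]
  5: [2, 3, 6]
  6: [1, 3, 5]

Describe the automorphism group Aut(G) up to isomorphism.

D_5

Vertex 3 is the unique vertex of degree 5; the remaining 5 vertices each have degree 3 and induce a cycle, so G is the wheel on 6 vertices with hub 3. Every automorphism fixes the hub and acts on the rim 5-cycle, so Aut(G) ≅ Aut(C_5) = D_5 of order 10.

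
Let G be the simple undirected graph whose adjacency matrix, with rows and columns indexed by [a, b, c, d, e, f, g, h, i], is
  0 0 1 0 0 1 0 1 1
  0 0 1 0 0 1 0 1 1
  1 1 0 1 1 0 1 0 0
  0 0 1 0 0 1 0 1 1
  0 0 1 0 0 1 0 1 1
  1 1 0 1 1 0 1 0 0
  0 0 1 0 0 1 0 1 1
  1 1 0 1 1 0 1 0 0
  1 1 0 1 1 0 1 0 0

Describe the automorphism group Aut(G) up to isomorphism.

S_5 × S_4

The vertices split by degree into {c, f, h, i} (degree 5) and {a, b, d, e, g} (degree 4); every edge runs between the two parts, so G is the complete bipartite graph K_{4,5}. Automorphisms preserve the bipartition setwise (since the parts differ in size) and act as S_5 × S_4 within it; |Aut| = 2880.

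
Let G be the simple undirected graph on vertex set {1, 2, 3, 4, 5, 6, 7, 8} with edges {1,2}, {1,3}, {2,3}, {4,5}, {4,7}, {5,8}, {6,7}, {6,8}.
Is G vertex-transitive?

No

G has two connected components, {4, 5, 6, 7, 8} and {1, 2, 3}; each is 2-regular, so G = C_5 ⊔ C_3. The orbit of 1 under Aut(G) is {1, 2, 3}, which does not contain 4, so G is not vertex-transitive.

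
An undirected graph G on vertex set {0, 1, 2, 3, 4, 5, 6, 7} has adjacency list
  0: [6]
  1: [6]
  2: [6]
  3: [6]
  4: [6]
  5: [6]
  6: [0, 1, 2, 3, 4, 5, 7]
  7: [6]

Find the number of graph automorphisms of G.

5040

Vertex 6 has degree 7 and every other vertex has degree 1, so G is the star K_{1,7} with centre 6. The 7 leaves are pairwise interchangeable while the centre is fixed, giving Aut(G) = S_7.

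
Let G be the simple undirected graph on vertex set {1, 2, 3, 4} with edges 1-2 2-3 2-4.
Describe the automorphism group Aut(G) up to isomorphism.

Vertex 2 has degree 3 and every other vertex has degree 1, so G is the star K_{1,3} with centre 2. The 3 leaves are pairwise interchangeable while the centre is fixed, giving Aut(G) = S_3.

the symmetric group on 3 letters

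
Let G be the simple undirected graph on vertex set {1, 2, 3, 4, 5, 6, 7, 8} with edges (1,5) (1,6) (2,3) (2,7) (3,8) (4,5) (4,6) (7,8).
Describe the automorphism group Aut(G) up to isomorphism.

D_4 ≀ Z_2

G has two connected components, {1, 4, 5, 6} and {2, 3, 7, 8}; each is 2-regular, so G = C_4 ⊔ C_4. With two isomorphic components, Aut(G) = Aut(C_4) ≀ S_2 = (D_4 × D_4) ⋊ Z_2: permute each cycle by D_4, then optionally swap the two cycles. Order 2·(2·4)² = 128.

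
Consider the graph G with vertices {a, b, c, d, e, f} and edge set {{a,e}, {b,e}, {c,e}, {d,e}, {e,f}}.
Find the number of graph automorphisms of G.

Vertex e has degree 5 and every other vertex has degree 1, so G is the star K_{1,5} with centre e. The 5 leaves are pairwise interchangeable while the centre is fixed, giving Aut(G) = S_5.

120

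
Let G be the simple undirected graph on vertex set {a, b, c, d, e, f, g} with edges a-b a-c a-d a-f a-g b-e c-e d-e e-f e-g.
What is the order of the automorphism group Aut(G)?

The vertices split by degree into {a, e} (degree 5) and {b, c, d, f, g} (degree 2); every edge runs between the two parts, so G is the complete bipartite graph K_{2,5}. Automorphisms preserve the bipartition setwise (since the parts differ in size) and act as S_5 × S_2 within it; |Aut| = 240.

240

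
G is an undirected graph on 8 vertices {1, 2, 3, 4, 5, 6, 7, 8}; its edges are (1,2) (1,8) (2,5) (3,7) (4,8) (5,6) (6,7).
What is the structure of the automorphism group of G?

C_2

The degree sequence is [2, 2, 1, 1, 2, 2, 2, 2]; the two degree-1 vertices 3 and 4 are the ends of a path, so G = P_8. The only nontrivial automorphism of a path is the end-to-end reflection, so Aut(G) ≅ Z_2.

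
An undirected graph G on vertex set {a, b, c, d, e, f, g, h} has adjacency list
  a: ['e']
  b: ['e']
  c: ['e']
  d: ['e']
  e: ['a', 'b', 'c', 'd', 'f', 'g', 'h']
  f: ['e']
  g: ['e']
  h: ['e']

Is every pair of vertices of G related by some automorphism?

No

Vertex e is the only vertex of degree 7, so every automorphism fixes it; G is not vertex-transitive.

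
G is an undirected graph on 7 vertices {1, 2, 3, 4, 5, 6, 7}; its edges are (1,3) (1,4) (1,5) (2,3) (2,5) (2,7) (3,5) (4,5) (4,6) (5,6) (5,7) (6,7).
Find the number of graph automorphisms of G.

Vertex 5 is the unique vertex of degree 6; the remaining 6 vertices each have degree 3 and induce a cycle, so G is the wheel on 7 vertices with hub 5. Every automorphism fixes the hub and acts on the rim 6-cycle, so Aut(G) ≅ Aut(C_6) = D_6 of order 12.

12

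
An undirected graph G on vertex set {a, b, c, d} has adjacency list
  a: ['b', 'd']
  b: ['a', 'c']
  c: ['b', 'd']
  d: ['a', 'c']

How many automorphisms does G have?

G is 2-regular and connected on 4 vertices, i.e. the cycle C_4. The automorphisms of the 4-cycle are exactly the symmetries of a regular 4-gon: the dihedral group D_4, |D_4| = 8.

8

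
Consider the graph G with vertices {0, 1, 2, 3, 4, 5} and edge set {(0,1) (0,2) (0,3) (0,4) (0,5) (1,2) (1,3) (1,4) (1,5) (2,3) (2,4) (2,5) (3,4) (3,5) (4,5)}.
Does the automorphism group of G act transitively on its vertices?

Yes

All 6 vertices are pairwise adjacent: G = K_6. Every bijection on the vertex set is an automorphism of K_6; hence Aut(K_6) ≅ S_6, order 720. Under this action every vertex can be carried to every other, so G is vertex-transitive.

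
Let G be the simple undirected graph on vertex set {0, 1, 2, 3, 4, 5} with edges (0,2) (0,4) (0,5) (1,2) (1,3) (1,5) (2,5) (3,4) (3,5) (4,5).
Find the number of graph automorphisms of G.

Vertex 5 is the unique vertex of degree 5; the remaining 5 vertices each have degree 3 and induce a cycle, so G is the wheel on 6 vertices with hub 5. Every automorphism fixes the hub and acts on the rim 5-cycle, so Aut(G) ≅ Aut(C_5) = D_5 of order 10.

10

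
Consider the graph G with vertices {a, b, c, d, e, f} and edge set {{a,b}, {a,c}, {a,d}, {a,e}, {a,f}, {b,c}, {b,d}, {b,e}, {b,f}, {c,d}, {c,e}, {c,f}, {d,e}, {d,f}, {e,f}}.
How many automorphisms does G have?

720

Every vertex has degree 5, so G is the complete graph K_6. Every bijection on the vertex set is an automorphism of K_6; hence Aut(K_6) ≅ S_6, order 720.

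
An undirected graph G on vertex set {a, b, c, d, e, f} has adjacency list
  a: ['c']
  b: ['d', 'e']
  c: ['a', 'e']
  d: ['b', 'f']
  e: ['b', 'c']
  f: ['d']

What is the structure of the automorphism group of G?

The degree sequence is [1, 2, 2, 2, 2, 1]; the two degree-1 vertices a and f are the ends of a path, so G = P_6. The only nontrivial automorphism of a path is the end-to-end reflection, so Aut(G) ≅ Z_2.

the cyclic group of order 2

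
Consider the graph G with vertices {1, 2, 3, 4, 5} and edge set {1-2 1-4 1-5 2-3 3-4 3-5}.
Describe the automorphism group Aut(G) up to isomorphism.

The vertices split by degree into {1, 3} (degree 3) and {2, 4, 5} (degree 2); every edge runs between the two parts, so G is the complete bipartite graph K_{2,3}. The parts have unequal sizes, so no automorphism swaps them; each part is permuted independently, giving S_2 × S_3 of order 2!·3! = 12.

S_2 × S_3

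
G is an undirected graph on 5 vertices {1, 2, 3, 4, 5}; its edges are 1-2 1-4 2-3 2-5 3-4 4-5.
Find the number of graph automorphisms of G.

The vertices split by degree into {2, 4} (degree 3) and {1, 3, 5} (degree 2); every edge runs between the two parts, so G is the complete bipartite graph K_{2,3}. Automorphisms preserve the bipartition setwise (since the parts differ in size) and act as S_2 × S_3 within it; |Aut| = 12.

12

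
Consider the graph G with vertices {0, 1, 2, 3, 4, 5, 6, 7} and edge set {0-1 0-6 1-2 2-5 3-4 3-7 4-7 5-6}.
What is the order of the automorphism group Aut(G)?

60

G has two connected components, {0, 1, 2, 5, 6} and {3, 4, 7}; each is 2-regular, so G = C_5 ⊔ C_3. The components are non-isomorphic (different sizes), so Aut(G) = Aut(C_3) × Aut(C_5) = D_3 × D_5 of order 6·10 = 60.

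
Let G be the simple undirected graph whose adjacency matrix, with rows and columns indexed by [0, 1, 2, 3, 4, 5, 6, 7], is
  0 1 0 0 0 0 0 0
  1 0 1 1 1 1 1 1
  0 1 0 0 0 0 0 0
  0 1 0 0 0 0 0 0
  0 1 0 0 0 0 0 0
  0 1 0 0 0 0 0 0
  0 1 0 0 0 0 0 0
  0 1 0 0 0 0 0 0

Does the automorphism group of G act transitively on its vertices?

No

Vertex 1 is the only vertex of degree 7, so every automorphism fixes it; G is not vertex-transitive.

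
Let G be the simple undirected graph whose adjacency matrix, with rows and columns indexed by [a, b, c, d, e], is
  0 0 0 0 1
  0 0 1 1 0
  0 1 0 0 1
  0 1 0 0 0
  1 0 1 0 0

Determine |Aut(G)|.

The degree sequence is [1, 2, 2, 1, 2]; the two degree-1 vertices a and d are the ends of a path, so G = P_5. A path has exactly one nontrivial symmetry — reversal — giving Aut(G) of order 2.

2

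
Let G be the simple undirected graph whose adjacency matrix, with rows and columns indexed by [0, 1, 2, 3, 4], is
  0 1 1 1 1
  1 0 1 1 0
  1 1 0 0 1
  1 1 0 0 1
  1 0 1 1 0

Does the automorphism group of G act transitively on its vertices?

Vertex 0 is the only vertex of degree 4, so every automorphism fixes it; G is not vertex-transitive.

No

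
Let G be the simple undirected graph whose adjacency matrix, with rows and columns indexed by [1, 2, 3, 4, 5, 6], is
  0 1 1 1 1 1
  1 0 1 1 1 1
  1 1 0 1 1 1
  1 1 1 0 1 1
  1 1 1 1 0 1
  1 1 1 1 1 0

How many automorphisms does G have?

720

Every vertex has degree 5, so G is the complete graph K_6. Every bijection on the vertex set is an automorphism of K_6; hence Aut(K_6) ≅ S_6, order 720.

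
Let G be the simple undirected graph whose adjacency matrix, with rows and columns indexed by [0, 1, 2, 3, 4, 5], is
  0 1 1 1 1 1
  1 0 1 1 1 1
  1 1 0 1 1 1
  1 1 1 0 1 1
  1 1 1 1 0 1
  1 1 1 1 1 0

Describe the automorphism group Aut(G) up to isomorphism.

Every vertex has degree 5, so G is the complete graph K_6. Every bijection on the vertex set is an automorphism of K_6; hence Aut(K_6) ≅ S_6, order 720.

S_6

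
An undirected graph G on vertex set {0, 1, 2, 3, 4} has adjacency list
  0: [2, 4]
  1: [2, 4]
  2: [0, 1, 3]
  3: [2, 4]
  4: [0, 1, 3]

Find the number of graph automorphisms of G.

The vertices split by degree into {2, 4} (degree 3) and {0, 1, 3} (degree 2); every edge runs between the two parts, so G is the complete bipartite graph K_{2,3}. The parts have unequal sizes, so no automorphism swaps them; each part is permuted independently, giving S_2 × S_3 of order 2!·3! = 12.

12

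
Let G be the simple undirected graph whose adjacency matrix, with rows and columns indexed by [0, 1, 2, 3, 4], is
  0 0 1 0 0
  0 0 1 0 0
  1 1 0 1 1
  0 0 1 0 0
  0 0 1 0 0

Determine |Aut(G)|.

Vertex 2 has degree 4 and every other vertex has degree 1, so G is the star K_{1,4} with centre 2. The 4 leaves are pairwise interchangeable while the centre is fixed, giving Aut(G) = S_4.

24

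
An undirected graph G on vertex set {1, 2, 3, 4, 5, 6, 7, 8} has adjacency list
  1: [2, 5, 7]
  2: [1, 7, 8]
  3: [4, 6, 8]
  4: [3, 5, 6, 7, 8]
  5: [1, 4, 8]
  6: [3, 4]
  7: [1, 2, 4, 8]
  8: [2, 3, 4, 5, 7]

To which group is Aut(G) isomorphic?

Degrees alone do not determine every vertex (e.g. 1 and 2 both have degree 3), but their neighbour-degree multisets differ: N(1) has degrees [3, 3, 4] while N(2) has degrees [3, 4, 5]. Repeating this refinement separates all vertices, so the only automorphism is the identity.

the trivial group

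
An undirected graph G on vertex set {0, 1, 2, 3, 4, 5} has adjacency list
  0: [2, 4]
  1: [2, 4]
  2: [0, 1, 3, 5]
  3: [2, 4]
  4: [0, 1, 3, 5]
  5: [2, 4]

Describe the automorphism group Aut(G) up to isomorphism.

S_4 × S_2

The vertices split by degree into {2, 4} (degree 4) and {0, 1, 3, 5} (degree 2); every edge runs between the two parts, so G is the complete bipartite graph K_{2,4}. The parts have unequal sizes, so no automorphism swaps them; each part is permuted independently, giving S_4 × S_2 of order 4!·2! = 48.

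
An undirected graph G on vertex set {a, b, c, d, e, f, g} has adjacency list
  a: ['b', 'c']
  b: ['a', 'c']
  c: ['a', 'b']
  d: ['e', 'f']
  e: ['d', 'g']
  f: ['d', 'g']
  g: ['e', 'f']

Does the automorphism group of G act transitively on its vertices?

G has two connected components, {d, e, f, g} and {a, b, c}; each is 2-regular, so G = C_4 ⊔ C_3. The orbit of a under Aut(G) is {a, b, c}, which does not contain d, so G is not vertex-transitive.

No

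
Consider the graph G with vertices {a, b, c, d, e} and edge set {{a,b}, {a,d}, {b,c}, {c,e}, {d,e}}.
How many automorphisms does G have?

10

Every vertex has degree 2 and the graph is connected, so G is the 5-cycle C_5. The automorphisms of the 5-cycle are exactly the symmetries of a regular 5-gon: the dihedral group D_5, |D_5| = 10.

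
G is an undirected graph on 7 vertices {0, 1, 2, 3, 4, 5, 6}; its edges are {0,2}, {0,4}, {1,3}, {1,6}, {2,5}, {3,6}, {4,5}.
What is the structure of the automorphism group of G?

G has two connected components, {0, 2, 4, 5} and {1, 3, 6}; each is 2-regular, so G = C_4 ⊔ C_3. The components are non-isomorphic (different sizes), so Aut(G) = Aut(C_4) × Aut(C_3) = D_4 × D_3 of order 8·6 = 48.

D_4 × D_3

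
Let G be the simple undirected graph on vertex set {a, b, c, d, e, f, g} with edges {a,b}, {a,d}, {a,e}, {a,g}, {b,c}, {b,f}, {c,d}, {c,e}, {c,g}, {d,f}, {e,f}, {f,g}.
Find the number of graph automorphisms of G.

144

The vertices split by degree into {a, c, f} (degree 4) and {b, d, e, g} (degree 3); every edge runs between the two parts, so G is the complete bipartite graph K_{3,4}. Automorphisms preserve the bipartition setwise (since the parts differ in size) and act as S_4 × S_3 within it; |Aut| = 144.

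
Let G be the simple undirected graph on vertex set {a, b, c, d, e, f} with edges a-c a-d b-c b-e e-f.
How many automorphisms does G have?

The degree sequence is [2, 2, 2, 1, 2, 1]; the two degree-1 vertices d and f are the ends of a path, so G = P_6. A path has exactly one nontrivial symmetry — reversal — giving Aut(G) of order 2.

2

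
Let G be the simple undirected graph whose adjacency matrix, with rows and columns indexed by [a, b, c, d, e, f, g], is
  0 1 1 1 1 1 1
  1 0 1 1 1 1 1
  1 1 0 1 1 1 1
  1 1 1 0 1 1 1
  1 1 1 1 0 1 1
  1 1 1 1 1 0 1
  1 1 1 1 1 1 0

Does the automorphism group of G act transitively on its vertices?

Yes

All 7 vertices are pairwise adjacent: G = K_7. Any permutation of the 7 vertices preserves K_7, so Aut(K_7) = S_7 of order 7! = 5040. This group acts transitively on the 7 vertices.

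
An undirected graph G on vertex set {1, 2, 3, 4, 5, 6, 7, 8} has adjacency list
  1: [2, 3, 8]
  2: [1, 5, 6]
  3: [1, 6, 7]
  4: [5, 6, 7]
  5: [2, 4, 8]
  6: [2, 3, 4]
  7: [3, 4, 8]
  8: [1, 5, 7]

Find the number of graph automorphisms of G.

G is 3-regular and bipartite on 2^3 = 8 vertices with girth 4; it is the hypercube graph Q_3. Aut(Q_3) consists of the signed permutations of the 3 coordinate axes: 3! permutations times 2^3 sign flips, so |Aut| = 2^3·3! = 48.

48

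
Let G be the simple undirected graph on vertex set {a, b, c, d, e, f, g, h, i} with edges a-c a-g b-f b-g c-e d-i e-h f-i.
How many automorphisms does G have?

2

The degree sequence is [2, 2, 2, 1, 2, 2, 2, 1, 2]; the two degree-1 vertices d and h are the ends of a path, so G = P_9. A path has exactly one nontrivial symmetry — reversal — giving Aut(G) of order 2.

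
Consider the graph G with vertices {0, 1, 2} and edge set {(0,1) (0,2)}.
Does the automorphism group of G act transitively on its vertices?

No

Vertex 0 is the only vertex of degree 2, so every automorphism fixes it; G is not vertex-transitive.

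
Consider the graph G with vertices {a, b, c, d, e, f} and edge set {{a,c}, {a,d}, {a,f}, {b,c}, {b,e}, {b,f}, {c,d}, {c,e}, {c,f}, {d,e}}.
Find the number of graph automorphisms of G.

10

Vertex c is the unique vertex of degree 5; the remaining 5 vertices each have degree 3 and induce a cycle, so G is the wheel on 6 vertices with hub c. With the hub fixed, the remaining symmetry is that of the rim cycle C_5, giving the dihedral group D_5.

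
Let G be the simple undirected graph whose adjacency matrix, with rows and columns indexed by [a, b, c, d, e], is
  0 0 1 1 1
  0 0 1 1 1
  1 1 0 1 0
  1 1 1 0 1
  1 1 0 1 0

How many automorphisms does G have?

8

Vertex d is the unique vertex of degree 4; the remaining 4 vertices each have degree 3 and induce a cycle, so G is the wheel on 5 vertices with hub d. Every automorphism fixes the hub and acts on the rim 4-cycle, so Aut(G) ≅ Aut(C_4) = D_4 of order 8.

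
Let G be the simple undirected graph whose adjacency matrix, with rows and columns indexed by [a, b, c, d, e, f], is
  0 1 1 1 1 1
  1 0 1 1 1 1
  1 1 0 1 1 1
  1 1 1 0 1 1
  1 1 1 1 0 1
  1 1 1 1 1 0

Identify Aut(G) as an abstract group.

the symmetric group on 6 letters

Every vertex has degree 5, so G is the complete graph K_6. Any permutation of the 6 vertices preserves K_6, so Aut(K_6) = S_6 of order 6! = 720.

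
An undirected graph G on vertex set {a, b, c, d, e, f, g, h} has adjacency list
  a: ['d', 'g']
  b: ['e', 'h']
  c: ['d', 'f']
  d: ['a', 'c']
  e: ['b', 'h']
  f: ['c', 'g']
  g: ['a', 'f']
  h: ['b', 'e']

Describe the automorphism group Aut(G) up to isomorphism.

D_5 × D_3

G has two connected components, {a, c, d, f, g} and {b, e, h}; each is 2-regular, so G = C_5 ⊔ C_3. The components are non-isomorphic (different sizes), so Aut(G) = Aut(C_5) × Aut(C_3) = D_5 × D_3 of order 10·6 = 60.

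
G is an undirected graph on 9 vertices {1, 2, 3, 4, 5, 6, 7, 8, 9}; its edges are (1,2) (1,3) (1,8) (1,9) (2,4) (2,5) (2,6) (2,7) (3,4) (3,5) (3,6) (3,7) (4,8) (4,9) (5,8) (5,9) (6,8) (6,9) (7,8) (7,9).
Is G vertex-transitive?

No

Automorphisms preserve degree, but G has vertices of degree 4 and vertices of degree 5; no automorphism maps one to the other, so G is not vertex-transitive.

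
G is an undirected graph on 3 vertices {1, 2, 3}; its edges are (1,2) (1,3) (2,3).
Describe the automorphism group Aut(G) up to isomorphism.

Every vertex has degree 2, so G is the complete graph K_3. Any permutation of the 3 vertices preserves K_3, so Aut(K_3) = S_3 of order 3! = 6.

S_3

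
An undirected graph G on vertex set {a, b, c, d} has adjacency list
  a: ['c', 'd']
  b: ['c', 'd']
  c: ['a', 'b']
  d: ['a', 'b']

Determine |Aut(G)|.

8

G is 2-regular and bipartite on 2^2 = 4 vertices with girth 4; it is the hypercube graph Q_2. The symmetry group of the 2-cube is the hyperoctahedral group B_2 = Z_2 ≀ S_2, of order 2^2·2! = 8.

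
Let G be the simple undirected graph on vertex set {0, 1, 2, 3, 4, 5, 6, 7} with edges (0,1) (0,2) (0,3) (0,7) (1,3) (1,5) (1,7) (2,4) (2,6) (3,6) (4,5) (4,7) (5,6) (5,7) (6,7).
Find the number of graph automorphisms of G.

The degree sequence is [4, 4, 3, 3, 3, 4, 4, 5]. Checking the degree-preserving permutations of the vertex set shows that none except the identity preserves every edge, so Aut(G) is trivial.

1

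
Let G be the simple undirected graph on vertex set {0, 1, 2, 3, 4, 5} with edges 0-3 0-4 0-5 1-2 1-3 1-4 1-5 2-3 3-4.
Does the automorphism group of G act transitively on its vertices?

No

Automorphisms preserve degree, but G has vertices of degree 2 and vertices of degree 4; no automorphism maps one to the other, so G is not vertex-transitive.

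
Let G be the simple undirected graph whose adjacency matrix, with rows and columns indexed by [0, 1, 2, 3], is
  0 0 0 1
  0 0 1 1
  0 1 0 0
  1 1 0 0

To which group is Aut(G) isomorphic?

The degree sequence is [1, 2, 1, 2]; the two degree-1 vertices 0 and 2 are the ends of a path, so G = P_4. The only nontrivial automorphism of a path is the end-to-end reflection, so Aut(G) ≅ Z_2.

C_2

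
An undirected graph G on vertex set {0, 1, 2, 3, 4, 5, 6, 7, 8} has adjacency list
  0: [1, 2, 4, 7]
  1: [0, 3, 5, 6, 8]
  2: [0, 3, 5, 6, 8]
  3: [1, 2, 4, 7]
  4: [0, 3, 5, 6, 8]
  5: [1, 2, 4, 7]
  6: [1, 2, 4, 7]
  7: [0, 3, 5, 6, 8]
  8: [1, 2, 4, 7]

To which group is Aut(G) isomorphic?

The vertices split by degree into {1, 2, 4, 7} (degree 5) and {0, 3, 5, 6, 8} (degree 4); every edge runs between the two parts, so G is the complete bipartite graph K_{4,5}. The parts have unequal sizes, so no automorphism swaps them; each part is permuted independently, giving S_5 × S_4 of order 5!·4! = 2880.

S_5 × S_4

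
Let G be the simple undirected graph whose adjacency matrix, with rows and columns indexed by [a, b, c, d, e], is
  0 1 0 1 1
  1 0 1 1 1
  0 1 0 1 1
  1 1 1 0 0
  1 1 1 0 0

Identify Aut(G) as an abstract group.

the dihedral group of order 8

Vertex b is the unique vertex of degree 4; the remaining 4 vertices each have degree 3 and induce a cycle, so G is the wheel on 5 vertices with hub b. With the hub fixed, the remaining symmetry is that of the rim cycle C_4, giving the dihedral group D_4.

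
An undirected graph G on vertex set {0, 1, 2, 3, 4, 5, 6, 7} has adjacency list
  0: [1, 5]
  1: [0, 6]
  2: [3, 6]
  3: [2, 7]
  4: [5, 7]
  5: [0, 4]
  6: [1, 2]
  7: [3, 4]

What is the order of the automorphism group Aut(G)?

16

Every vertex has degree 2 and the graph is connected, so G is the 8-cycle C_8. C_8 has 8 rotations and 8 reflections, so Aut(C_8) ≅ D_8 of order 16.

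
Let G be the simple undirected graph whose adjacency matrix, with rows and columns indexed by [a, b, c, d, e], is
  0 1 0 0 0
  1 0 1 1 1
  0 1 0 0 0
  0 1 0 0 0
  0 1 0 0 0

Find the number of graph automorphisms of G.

Vertex b has degree 4 and every other vertex has degree 1, so G is the star K_{1,4} with centre b. Any automorphism fixes the centre and permutes the 4 leaves freely, so Aut(G) ≅ S_4 of order 4! = 24.

24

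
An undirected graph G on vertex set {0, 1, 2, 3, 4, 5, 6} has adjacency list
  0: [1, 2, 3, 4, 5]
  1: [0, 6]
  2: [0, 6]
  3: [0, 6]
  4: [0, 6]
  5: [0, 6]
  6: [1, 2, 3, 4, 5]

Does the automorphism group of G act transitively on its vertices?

Automorphisms preserve degree, but G has vertices of degree 2 and vertices of degree 5; no automorphism maps one to the other, so G is not vertex-transitive.

No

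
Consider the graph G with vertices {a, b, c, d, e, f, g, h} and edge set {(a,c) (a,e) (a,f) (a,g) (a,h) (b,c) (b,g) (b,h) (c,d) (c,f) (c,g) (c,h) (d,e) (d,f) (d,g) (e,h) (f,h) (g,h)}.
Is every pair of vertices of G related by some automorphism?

No

Automorphisms preserve degree, but G has vertices of degree 3 and vertices of degree 6; no automorphism maps one to the other, so G is not vertex-transitive.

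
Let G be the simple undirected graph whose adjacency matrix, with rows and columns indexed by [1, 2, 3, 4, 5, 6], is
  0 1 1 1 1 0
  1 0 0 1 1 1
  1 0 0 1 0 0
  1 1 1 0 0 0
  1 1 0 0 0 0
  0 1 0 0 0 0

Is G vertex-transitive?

No

Vertex 4 is the only vertex of degree 3, so every automorphism fixes it; G is not vertex-transitive.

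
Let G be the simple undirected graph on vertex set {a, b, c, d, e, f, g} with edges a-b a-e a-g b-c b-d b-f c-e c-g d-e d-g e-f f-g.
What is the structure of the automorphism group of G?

S_4 × S_3

The vertices split by degree into {b, e, g} (degree 4) and {a, c, d, f} (degree 3); every edge runs between the two parts, so G is the complete bipartite graph K_{3,4}. Automorphisms preserve the bipartition setwise (since the parts differ in size) and act as S_4 × S_3 within it; |Aut| = 144.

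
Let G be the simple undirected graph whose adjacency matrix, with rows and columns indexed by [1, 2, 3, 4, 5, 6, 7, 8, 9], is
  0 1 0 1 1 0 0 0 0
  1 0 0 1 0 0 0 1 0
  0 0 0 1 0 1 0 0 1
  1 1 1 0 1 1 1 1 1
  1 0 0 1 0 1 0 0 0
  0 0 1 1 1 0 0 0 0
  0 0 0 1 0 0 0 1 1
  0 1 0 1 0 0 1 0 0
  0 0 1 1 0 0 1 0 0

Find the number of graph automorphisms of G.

16

Vertex 4 is the unique vertex of degree 8; the remaining 8 vertices each have degree 3 and induce a cycle, so G is the wheel on 9 vertices with hub 4. Every automorphism fixes the hub and acts on the rim 8-cycle, so Aut(G) ≅ Aut(C_8) = D_8 of order 16.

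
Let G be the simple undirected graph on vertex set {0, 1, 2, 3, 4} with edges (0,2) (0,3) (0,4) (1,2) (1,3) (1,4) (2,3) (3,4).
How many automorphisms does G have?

8

Vertex 3 is the unique vertex of degree 4; the remaining 4 vertices each have degree 3 and induce a cycle, so G is the wheel on 5 vertices with hub 3. With the hub fixed, the remaining symmetry is that of the rim cycle C_4, giving the dihedral group D_4.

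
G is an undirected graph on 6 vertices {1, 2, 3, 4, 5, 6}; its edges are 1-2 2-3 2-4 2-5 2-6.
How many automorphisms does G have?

Vertex 2 has degree 5 and every other vertex has degree 1, so G is the star K_{1,5} with centre 2. Any automorphism fixes the centre and permutes the 5 leaves freely, so Aut(G) ≅ S_5 of order 5! = 120.

120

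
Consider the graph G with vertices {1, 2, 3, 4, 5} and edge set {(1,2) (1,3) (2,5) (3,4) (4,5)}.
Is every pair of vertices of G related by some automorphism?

Every vertex has degree 2 and the graph is connected, so G is the 5-cycle C_5. The automorphisms of the 5-cycle are exactly the symmetries of a regular 5-gon: the dihedral group D_5, |D_5| = 10. Under this action every vertex can be carried to every other, so G is vertex-transitive.

Yes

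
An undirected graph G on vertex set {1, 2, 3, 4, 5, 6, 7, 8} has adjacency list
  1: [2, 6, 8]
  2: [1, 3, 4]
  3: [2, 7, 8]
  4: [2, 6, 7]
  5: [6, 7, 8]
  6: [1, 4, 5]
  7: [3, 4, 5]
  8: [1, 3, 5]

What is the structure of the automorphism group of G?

G is 3-regular and bipartite on 2^3 = 8 vertices with girth 4; it is the hypercube graph Q_3. Aut(Q_3) consists of the signed permutations of the 3 coordinate axes: 3! permutations times 2^3 sign flips, so |Aut| = 2^3·3! = 48.

Z_2^3 ⋊ S_3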